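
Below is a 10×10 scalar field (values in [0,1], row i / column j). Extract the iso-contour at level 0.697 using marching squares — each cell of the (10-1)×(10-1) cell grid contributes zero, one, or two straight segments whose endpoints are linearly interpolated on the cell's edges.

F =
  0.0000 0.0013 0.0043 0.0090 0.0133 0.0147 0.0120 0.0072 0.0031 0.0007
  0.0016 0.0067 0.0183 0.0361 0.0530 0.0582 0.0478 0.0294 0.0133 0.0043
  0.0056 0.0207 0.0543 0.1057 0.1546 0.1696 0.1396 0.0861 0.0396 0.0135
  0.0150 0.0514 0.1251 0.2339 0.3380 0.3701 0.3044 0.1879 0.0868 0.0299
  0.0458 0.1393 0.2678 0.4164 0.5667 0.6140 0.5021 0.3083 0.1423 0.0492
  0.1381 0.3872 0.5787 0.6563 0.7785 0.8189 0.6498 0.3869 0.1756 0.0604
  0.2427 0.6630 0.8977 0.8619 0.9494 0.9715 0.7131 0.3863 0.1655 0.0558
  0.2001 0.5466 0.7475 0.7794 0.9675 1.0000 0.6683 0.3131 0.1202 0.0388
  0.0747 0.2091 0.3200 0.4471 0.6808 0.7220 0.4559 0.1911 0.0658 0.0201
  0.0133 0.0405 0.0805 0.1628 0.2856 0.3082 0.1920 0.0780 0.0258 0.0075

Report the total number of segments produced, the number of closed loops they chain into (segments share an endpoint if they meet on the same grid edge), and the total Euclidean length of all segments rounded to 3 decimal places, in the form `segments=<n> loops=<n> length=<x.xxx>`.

cell (4,3): code 0100 → (4.615,4.000)–(5.000,3.333)
cell (4,4): code 1100 → (4.405,5.000)–(4.615,4.000)
cell (4,5): code 1000 → (5.000,5.721)–(4.405,5.000)
cell (5,1): code 0100 → (5.371,2.000)–(6.000,1.145)
cell (5,2): code 1100 → (5.198,3.000)–(5.371,2.000)
cell (5,3): code 1110 → (5.000,3.333)–(5.198,3.000)
cell (5,5): code 1101 → (5.746,6.000)–(5.000,5.721)
cell (5,6): code 1000 → (6.000,6.049)–(5.746,6.000)
cell (6,1): code 0110 → (6.000,1.145)–(7.000,1.749)
cell (6,5): code 1011 → (7.000,5.913)–(6.359,6.000)
cell (6,6): code 0001 → (6.359,6.000)–(6.000,6.049)
cell (7,1): code 0010 → (7.000,1.749)–(7.118,2.000)
cell (7,2): code 0011 → (7.118,2.000)–(7.248,3.000)
cell (7,3): code 0011 → (7.248,3.000)–(7.943,4.000)
cell (7,4): code 0111 → (7.943,4.000)–(8.000,4.393)
cell (7,5): code 1001 → (8.000,5.094)–(7.000,5.913)
cell (8,4): code 0010 → (8.000,4.393)–(8.060,5.000)
cell (8,5): code 0001 → (8.060,5.000)–(8.000,5.094)
total: 18 segments, chained into 1 closed loop(s), length Σ = 13.338866

segments=18 loops=1 length=13.339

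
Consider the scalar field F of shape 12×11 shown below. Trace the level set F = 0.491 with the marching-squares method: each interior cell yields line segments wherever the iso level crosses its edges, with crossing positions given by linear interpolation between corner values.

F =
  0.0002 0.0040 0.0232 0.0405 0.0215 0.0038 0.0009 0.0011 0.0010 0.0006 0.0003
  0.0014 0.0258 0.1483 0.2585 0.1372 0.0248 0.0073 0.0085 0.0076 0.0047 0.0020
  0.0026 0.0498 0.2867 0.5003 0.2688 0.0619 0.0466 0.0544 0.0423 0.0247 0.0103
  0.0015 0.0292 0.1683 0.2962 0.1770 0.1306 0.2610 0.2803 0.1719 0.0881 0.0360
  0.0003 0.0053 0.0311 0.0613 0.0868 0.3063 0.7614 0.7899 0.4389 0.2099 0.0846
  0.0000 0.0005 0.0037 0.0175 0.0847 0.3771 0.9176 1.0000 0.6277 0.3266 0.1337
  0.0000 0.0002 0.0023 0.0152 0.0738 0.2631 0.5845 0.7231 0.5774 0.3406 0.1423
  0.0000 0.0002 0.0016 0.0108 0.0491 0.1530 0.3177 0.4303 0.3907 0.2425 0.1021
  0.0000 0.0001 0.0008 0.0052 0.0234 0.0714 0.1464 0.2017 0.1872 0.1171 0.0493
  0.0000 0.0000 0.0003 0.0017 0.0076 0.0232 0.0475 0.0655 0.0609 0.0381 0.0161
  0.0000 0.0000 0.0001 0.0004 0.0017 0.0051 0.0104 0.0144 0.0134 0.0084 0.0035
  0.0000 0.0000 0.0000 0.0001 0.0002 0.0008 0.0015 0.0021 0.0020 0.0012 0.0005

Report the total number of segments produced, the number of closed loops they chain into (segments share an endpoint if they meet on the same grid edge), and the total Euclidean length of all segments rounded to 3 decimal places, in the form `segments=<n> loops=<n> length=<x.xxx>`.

segments=16 loops=2 length=10.575

cell (1,2): code 0100 → (1.962,3.000)–(2.000,2.956)
cell (1,3): code 1000 → (2.000,3.040)–(1.962,3.000)
cell (2,2): code 0010 → (2.000,2.956)–(2.046,3.000)
cell (2,3): code 0001 → (2.046,3.000)–(2.000,3.040)
cell (3,5): code 0100 → (3.460,6.000)–(4.000,5.406)
cell (3,6): code 1100 → (3.413,7.000)–(3.460,6.000)
cell (3,7): code 1000 → (4.000,7.852)–(3.413,7.000)
cell (4,5): code 0110 → (4.000,5.406)–(5.000,5.211)
cell (4,7): code 1101 → (4.276,8.000)–(4.000,7.852)
cell (4,8): code 1000 → (5.000,8.454)–(4.276,8.000)
cell (5,5): code 0110 → (5.000,5.211)–(6.000,5.709)
cell (5,8): code 1001 → (6.000,8.365)–(5.000,8.454)
cell (6,5): code 0010 → (6.000,5.709)–(6.350,6.000)
cell (6,6): code 0011 → (6.350,6.000)–(6.793,7.000)
cell (6,7): code 0011 → (6.793,7.000)–(6.463,8.000)
cell (6,8): code 0001 → (6.463,8.000)–(6.000,8.365)
total: 16 segments, chained into 2 closed loop(s), length Σ = 10.574982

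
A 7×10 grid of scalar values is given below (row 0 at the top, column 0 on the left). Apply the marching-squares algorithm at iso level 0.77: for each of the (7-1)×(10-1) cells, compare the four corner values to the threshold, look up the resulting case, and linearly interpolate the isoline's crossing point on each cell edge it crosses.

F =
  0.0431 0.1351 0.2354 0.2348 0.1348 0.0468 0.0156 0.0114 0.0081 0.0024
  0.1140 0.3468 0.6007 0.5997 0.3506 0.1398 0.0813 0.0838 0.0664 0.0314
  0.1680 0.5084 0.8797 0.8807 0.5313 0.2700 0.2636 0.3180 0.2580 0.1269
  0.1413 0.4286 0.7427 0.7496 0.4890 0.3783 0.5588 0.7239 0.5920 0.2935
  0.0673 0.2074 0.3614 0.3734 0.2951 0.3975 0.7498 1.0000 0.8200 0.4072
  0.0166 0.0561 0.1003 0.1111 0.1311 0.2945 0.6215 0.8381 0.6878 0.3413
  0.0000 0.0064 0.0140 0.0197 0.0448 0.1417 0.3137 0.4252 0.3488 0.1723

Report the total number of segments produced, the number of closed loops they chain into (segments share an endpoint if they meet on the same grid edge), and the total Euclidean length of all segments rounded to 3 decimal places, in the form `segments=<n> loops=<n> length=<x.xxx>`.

cell (1,1): code 0100 → (1.607,2.000)–(2.000,1.705)
cell (1,2): code 1100 → (1.606,3.000)–(1.607,2.000)
cell (1,3): code 1000 → (2.000,3.317)–(1.606,3.000)
cell (2,1): code 0010 → (2.000,1.705)–(2.801,2.000)
cell (2,2): code 0011 → (2.801,2.000)–(2.844,3.000)
cell (2,3): code 0001 → (2.844,3.000)–(2.000,3.317)
cell (3,6): code 0100 → (3.167,7.000)–(4.000,6.081)
cell (3,7): code 1100 → (3.781,8.000)–(3.167,7.000)
cell (3,8): code 1000 → (4.000,8.121)–(3.781,8.000)
cell (4,6): code 0110 → (4.000,6.081)–(5.000,6.686)
cell (4,7): code 1011 → (5.000,7.453)–(4.378,8.000)
cell (4,8): code 0001 → (4.378,8.000)–(4.000,8.121)
cell (5,6): code 0010 → (5.000,6.686)–(5.165,7.000)
cell (5,7): code 0001 → (5.165,7.000)–(5.000,7.453)
total: 14 segments, chained into 2 closed loop(s), length Σ = 10.649231

segments=14 loops=2 length=10.649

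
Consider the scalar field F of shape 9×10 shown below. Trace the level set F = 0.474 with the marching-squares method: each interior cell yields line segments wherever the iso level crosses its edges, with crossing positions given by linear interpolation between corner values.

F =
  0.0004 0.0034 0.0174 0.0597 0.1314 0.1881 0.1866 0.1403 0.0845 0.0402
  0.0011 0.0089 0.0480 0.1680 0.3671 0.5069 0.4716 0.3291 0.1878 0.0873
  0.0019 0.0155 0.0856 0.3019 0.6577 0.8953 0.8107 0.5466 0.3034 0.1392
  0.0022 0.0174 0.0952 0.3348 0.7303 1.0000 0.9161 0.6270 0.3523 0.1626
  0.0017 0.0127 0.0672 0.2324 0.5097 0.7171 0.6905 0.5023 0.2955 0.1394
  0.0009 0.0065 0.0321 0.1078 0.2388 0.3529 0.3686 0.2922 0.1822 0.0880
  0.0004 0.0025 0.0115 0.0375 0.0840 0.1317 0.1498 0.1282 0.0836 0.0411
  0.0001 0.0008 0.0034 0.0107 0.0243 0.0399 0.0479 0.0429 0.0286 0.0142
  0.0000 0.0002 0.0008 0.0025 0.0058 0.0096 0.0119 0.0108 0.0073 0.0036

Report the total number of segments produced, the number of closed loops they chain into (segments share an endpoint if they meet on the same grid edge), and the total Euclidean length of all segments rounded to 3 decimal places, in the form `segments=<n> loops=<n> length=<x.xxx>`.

segments=16 loops=1 length=12.472

cell (0,4): code 0100 → (0.897,5.000)–(1.000,4.765)
cell (0,5): code 1000 → (1.000,5.932)–(0.897,5.000)
cell (1,3): code 0100 → (1.368,4.000)–(2.000,3.484)
cell (1,4): code 1110 → (1.000,4.765)–(1.368,4.000)
cell (1,5): code 1101 → (1.007,6.000)–(1.000,5.932)
cell (1,6): code 1100 → (1.666,7.000)–(1.007,6.000)
cell (1,7): code 1000 → (2.000,7.299)–(1.666,7.000)
cell (2,3): code 0110 → (2.000,3.484)–(3.000,3.352)
cell (2,7): code 1001 → (3.000,7.557)–(2.000,7.299)
cell (3,3): code 0110 → (3.000,3.352)–(4.000,3.871)
cell (3,7): code 1001 → (4.000,7.137)–(3.000,7.557)
cell (4,3): code 0010 → (4.000,3.871)–(4.132,4.000)
cell (4,4): code 0011 → (4.132,4.000)–(4.667,5.000)
cell (4,5): code 0011 → (4.667,5.000)–(4.673,6.000)
cell (4,6): code 0011 → (4.673,6.000)–(4.135,7.000)
cell (4,7): code 0001 → (4.135,7.000)–(4.000,7.137)
total: 16 segments, chained into 1 closed loop(s), length Σ = 12.472418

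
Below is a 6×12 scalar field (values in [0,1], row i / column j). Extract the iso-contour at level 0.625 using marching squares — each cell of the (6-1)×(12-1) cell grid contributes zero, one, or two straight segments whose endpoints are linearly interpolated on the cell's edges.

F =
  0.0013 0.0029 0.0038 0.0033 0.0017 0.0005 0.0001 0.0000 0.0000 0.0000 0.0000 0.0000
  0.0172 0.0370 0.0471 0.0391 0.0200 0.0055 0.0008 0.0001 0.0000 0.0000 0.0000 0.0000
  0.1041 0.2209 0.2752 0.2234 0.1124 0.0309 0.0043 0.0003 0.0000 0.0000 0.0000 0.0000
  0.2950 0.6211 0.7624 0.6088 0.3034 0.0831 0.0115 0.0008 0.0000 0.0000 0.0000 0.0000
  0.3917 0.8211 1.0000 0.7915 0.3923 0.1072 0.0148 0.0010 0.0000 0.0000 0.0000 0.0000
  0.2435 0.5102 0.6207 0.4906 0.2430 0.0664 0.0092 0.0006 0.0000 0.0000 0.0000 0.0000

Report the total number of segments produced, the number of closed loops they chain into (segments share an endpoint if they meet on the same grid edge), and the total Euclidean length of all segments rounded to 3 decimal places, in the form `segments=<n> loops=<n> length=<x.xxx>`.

segments=10 loops=1 length=7.830

cell (2,1): code 0100 → (2.718,2.000)–(3.000,1.028)
cell (2,2): code 1000 → (3.000,2.895)–(2.718,2.000)
cell (3,0): code 0100 → (3.019,1.000)–(4.000,0.543)
cell (3,1): code 1110 → (3.000,1.028)–(3.019,1.000)
cell (3,2): code 1101 → (3.089,3.000)–(3.000,2.895)
cell (3,3): code 1000 → (4.000,3.417)–(3.089,3.000)
cell (4,0): code 0010 → (4.000,0.543)–(4.631,1.000)
cell (4,1): code 0011 → (4.631,1.000)–(4.989,2.000)
cell (4,2): code 0011 → (4.989,2.000)–(4.553,3.000)
cell (4,3): code 0001 → (4.553,3.000)–(4.000,3.417)
total: 10 segments, chained into 1 closed loop(s), length Σ = 7.830276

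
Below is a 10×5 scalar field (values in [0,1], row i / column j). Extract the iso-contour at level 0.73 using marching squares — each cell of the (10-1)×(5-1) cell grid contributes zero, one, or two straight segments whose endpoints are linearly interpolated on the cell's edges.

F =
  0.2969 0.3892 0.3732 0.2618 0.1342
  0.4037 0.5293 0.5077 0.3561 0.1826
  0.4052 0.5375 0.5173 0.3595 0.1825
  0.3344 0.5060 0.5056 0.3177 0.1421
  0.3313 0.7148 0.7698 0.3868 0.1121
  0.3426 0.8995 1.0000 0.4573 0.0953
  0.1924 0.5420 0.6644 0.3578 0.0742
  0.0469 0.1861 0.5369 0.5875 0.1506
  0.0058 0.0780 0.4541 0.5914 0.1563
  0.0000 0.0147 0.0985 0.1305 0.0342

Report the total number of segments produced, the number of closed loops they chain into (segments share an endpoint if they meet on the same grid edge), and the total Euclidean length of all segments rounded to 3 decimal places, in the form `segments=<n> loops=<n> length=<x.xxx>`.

segments=8 loops=1 length=5.815

cell (3,1): code 0100 → (3.849,2.000)–(4.000,1.276)
cell (3,2): code 1000 → (4.000,2.104)–(3.849,2.000)
cell (4,0): code 0100 → (4.082,1.000)–(5.000,0.696)
cell (4,1): code 1110 → (4.000,1.276)–(4.082,1.000)
cell (4,2): code 1001 → (5.000,2.498)–(4.000,2.104)
cell (5,0): code 0010 → (5.000,0.696)–(5.474,1.000)
cell (5,1): code 0011 → (5.474,1.000)–(5.805,2.000)
cell (5,2): code 0001 → (5.805,2.000)–(5.000,2.498)
total: 8 segments, chained into 1 closed loop(s), length Σ = 5.814558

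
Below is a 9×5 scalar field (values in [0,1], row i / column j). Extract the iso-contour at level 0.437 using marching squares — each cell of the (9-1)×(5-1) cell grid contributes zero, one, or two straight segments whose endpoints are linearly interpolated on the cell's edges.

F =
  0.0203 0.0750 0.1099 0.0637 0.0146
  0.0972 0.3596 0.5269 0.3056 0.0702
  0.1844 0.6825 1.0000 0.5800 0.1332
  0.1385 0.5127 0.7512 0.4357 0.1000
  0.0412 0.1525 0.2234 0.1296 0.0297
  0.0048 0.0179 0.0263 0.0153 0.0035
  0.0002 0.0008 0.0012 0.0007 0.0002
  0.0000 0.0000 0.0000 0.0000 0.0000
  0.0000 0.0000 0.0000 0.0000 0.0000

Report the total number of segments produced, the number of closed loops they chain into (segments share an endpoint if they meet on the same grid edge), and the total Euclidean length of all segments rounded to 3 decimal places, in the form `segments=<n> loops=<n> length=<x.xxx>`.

segments=12 loops=1 length=8.457

cell (0,1): code 0100 → (0.784,2.000)–(1.000,1.463)
cell (0,2): code 1000 → (1.000,2.406)–(0.784,2.000)
cell (1,0): code 0100 → (1.240,1.000)–(2.000,0.507)
cell (1,1): code 1110 → (1.000,1.463)–(1.240,1.000)
cell (1,2): code 1101 → (1.479,3.000)–(1.000,2.406)
cell (1,3): code 1000 → (2.000,3.320)–(1.479,3.000)
cell (2,0): code 0110 → (2.000,0.507)–(3.000,0.798)
cell (2,2): code 1011 → (3.000,2.996)–(2.991,3.000)
cell (2,3): code 0001 → (2.991,3.000)–(2.000,3.320)
cell (3,0): code 0010 → (3.000,0.798)–(3.210,1.000)
cell (3,1): code 0011 → (3.210,1.000)–(3.595,2.000)
cell (3,2): code 0001 → (3.595,2.000)–(3.000,2.996)
total: 12 segments, chained into 1 closed loop(s), length Σ = 8.456600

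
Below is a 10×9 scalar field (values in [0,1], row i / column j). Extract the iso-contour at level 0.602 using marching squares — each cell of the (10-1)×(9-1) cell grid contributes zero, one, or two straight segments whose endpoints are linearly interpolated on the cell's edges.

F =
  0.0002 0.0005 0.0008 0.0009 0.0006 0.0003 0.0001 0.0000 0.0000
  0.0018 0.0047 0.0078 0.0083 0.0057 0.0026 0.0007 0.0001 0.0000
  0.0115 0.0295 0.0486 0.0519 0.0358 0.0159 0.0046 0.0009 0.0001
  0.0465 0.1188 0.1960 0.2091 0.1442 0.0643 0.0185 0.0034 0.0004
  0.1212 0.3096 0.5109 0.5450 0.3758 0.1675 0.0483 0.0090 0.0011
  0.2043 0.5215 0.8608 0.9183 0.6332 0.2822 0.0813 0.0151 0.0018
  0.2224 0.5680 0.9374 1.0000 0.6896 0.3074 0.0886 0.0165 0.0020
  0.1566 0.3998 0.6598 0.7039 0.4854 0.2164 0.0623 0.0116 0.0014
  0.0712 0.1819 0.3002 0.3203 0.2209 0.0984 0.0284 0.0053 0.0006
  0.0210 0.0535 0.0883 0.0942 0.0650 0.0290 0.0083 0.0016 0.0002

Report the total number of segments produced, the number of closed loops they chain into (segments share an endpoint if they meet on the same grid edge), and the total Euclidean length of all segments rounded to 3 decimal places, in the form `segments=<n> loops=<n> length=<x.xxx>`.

cell (4,1): code 0100 → (4.260,2.000)–(5.000,1.237)
cell (4,2): code 1100 → (4.153,3.000)–(4.260,2.000)
cell (4,3): code 1100 → (4.879,4.000)–(4.153,3.000)
cell (4,4): code 1000 → (5.000,4.089)–(4.879,4.000)
cell (5,1): code 0110 → (5.000,1.237)–(6.000,1.092)
cell (5,4): code 1001 → (6.000,4.229)–(5.000,4.089)
cell (6,1): code 0110 → (6.000,1.092)–(7.000,1.778)
cell (6,3): code 1011 → (7.000,3.466)–(6.429,4.000)
cell (6,4): code 0001 → (6.429,4.000)–(6.000,4.229)
cell (7,1): code 0010 → (7.000,1.778)–(7.161,2.000)
cell (7,2): code 0011 → (7.161,2.000)–(7.266,3.000)
cell (7,3): code 0001 → (7.266,3.000)–(7.000,3.466)
total: 12 segments, chained into 1 closed loop(s), length Σ = 9.771596

segments=12 loops=1 length=9.772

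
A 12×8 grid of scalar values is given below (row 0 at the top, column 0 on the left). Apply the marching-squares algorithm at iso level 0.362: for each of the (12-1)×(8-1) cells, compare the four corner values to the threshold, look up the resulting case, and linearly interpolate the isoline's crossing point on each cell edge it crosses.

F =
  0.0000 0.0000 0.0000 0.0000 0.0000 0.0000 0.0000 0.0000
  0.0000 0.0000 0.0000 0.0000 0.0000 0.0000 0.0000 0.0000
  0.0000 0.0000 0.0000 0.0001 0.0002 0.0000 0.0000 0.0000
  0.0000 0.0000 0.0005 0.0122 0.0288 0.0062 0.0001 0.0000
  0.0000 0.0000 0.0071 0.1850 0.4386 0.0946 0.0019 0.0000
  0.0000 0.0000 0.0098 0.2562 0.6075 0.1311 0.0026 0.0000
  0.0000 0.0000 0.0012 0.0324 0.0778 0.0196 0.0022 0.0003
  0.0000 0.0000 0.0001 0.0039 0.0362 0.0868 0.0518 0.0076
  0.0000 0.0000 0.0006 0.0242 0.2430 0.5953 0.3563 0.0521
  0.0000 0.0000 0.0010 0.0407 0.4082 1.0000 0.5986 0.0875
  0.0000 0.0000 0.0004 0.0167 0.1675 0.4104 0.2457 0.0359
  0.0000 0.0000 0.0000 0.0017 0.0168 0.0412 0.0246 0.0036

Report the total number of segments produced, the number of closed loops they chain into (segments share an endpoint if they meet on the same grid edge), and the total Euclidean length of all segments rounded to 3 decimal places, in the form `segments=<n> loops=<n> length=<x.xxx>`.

segments=18 loops=2 length=11.917

cell (3,3): code 0100 → (3.813,4.000)–(4.000,3.698)
cell (3,4): code 1000 → (4.000,4.223)–(3.813,4.000)
cell (4,3): code 0110 → (4.000,3.698)–(5.000,3.301)
cell (4,4): code 1001 → (5.000,4.515)–(4.000,4.223)
cell (5,3): code 0010 → (5.000,3.301)–(5.463,4.000)
cell (5,4): code 0001 → (5.463,4.000)–(5.000,4.515)
cell (7,4): code 0100 → (7.541,5.000)–(8.000,4.338)
cell (7,5): code 1000 → (8.000,5.976)–(7.541,5.000)
cell (8,3): code 0100 → (8.720,4.000)–(9.000,3.874)
cell (8,4): code 1110 → (8.000,4.338)–(8.720,4.000)
cell (8,5): code 1101 → (8.024,6.000)–(8.000,5.976)
cell (8,6): code 1000 → (9.000,6.463)–(8.024,6.000)
cell (9,3): code 0010 → (9.000,3.874)–(9.192,4.000)
cell (9,4): code 0111 → (9.192,4.000)–(10.000,4.801)
cell (9,5): code 1011 → (10.000,5.294)–(9.670,6.000)
cell (9,6): code 0001 → (9.670,6.000)–(9.000,6.463)
cell (10,4): code 0010 → (10.000,4.801)–(10.131,5.000)
cell (10,5): code 0001 → (10.131,5.000)–(10.000,5.294)
total: 18 segments, chained into 2 closed loop(s), length Σ = 11.917281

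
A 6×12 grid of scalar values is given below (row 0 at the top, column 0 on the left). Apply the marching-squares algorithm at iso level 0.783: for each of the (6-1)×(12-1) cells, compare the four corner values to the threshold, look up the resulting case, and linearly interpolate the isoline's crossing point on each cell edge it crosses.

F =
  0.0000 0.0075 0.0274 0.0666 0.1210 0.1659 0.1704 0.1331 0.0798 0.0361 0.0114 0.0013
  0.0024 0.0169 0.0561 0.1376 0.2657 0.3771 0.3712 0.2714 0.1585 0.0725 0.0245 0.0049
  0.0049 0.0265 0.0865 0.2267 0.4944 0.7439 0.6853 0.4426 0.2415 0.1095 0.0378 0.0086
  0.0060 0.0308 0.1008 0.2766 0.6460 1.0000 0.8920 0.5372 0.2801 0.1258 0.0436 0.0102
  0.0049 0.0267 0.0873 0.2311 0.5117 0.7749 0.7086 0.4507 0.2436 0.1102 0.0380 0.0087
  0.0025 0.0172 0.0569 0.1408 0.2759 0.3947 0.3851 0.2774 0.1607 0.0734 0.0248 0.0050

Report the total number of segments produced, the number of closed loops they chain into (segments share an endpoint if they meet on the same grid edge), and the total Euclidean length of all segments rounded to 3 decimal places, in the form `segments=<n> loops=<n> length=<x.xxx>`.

cell (2,4): code 0100 → (2.153,5.000)–(3.000,4.387)
cell (2,5): code 1100 → (2.473,6.000)–(2.153,5.000)
cell (2,6): code 1000 → (3.000,6.307)–(2.473,6.000)
cell (3,4): code 0010 → (3.000,4.387)–(3.964,5.000)
cell (3,5): code 0011 → (3.964,5.000)–(3.594,6.000)
cell (3,6): code 0001 → (3.594,6.000)–(3.000,6.307)
total: 6 segments, chained into 1 closed loop(s), length Σ = 5.583646

segments=6 loops=1 length=5.584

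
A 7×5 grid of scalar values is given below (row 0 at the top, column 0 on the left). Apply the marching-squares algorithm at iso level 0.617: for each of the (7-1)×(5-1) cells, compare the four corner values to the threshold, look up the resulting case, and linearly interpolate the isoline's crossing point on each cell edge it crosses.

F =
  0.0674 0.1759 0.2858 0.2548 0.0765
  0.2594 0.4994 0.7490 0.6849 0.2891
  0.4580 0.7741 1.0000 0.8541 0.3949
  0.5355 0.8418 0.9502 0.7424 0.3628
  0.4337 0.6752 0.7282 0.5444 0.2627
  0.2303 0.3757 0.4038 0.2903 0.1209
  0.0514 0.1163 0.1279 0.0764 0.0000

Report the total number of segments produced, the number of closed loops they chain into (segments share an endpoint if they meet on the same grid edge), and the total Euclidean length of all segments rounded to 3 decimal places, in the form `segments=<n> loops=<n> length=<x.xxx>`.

cell (0,1): code 0100 → (0.715,2.000)–(1.000,1.471)
cell (0,2): code 1100 → (0.842,3.000)–(0.715,2.000)
cell (0,3): code 1000 → (1.000,3.172)–(0.842,3.000)
cell (1,0): code 0100 → (1.428,1.000)–(2.000,0.503)
cell (1,1): code 1110 → (1.000,1.471)–(1.428,1.000)
cell (1,3): code 1001 → (2.000,3.516)–(1.000,3.172)
cell (2,0): code 0110 → (2.000,0.503)–(3.000,0.266)
cell (2,3): code 1001 → (3.000,3.330)–(2.000,3.516)
cell (3,0): code 0110 → (3.000,0.266)–(4.000,0.759)
cell (3,2): code 1011 → (4.000,2.605)–(3.633,3.000)
cell (3,3): code 0001 → (3.633,3.000)–(3.000,3.330)
cell (4,0): code 0010 → (4.000,0.759)–(4.194,1.000)
cell (4,1): code 0011 → (4.194,1.000)–(4.343,2.000)
cell (4,2): code 0001 → (4.343,2.000)–(4.000,2.605)
total: 14 segments, chained into 1 closed loop(s), length Σ = 10.722851

segments=14 loops=1 length=10.723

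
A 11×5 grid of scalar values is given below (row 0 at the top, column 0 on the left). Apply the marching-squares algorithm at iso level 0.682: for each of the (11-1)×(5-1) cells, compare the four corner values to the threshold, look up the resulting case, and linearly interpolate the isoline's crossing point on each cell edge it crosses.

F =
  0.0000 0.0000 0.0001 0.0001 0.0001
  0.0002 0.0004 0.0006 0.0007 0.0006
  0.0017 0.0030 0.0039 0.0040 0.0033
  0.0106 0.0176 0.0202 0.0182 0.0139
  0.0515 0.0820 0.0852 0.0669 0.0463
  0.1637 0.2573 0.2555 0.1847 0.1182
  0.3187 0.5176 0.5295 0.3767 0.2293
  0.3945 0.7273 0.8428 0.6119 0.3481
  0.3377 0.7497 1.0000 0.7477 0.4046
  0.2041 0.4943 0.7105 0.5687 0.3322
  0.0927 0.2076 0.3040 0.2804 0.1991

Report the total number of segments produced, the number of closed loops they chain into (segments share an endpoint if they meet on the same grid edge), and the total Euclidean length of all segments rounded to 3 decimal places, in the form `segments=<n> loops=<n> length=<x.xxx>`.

segments=12 loops=1 length=7.528

cell (6,0): code 0100 → (6.784,1.000)–(7.000,0.864)
cell (6,1): code 1100 → (6.487,2.000)–(6.784,1.000)
cell (6,2): code 1000 → (7.000,2.696)–(6.487,2.000)
cell (7,0): code 0110 → (7.000,0.864)–(8.000,0.836)
cell (7,2): code 1101 → (7.516,3.000)–(7.000,2.696)
cell (7,3): code 1000 → (8.000,3.191)–(7.516,3.000)
cell (8,0): code 0010 → (8.000,0.836)–(8.265,1.000)
cell (8,1): code 0111 → (8.265,1.000)–(9.000,1.868)
cell (8,2): code 1011 → (9.000,2.201)–(8.367,3.000)
cell (8,3): code 0001 → (8.367,3.000)–(8.000,3.191)
cell (9,1): code 0010 → (9.000,1.868)–(9.070,2.000)
cell (9,2): code 0001 → (9.070,2.000)–(9.000,2.201)
total: 12 segments, chained into 1 closed loop(s), length Σ = 7.528096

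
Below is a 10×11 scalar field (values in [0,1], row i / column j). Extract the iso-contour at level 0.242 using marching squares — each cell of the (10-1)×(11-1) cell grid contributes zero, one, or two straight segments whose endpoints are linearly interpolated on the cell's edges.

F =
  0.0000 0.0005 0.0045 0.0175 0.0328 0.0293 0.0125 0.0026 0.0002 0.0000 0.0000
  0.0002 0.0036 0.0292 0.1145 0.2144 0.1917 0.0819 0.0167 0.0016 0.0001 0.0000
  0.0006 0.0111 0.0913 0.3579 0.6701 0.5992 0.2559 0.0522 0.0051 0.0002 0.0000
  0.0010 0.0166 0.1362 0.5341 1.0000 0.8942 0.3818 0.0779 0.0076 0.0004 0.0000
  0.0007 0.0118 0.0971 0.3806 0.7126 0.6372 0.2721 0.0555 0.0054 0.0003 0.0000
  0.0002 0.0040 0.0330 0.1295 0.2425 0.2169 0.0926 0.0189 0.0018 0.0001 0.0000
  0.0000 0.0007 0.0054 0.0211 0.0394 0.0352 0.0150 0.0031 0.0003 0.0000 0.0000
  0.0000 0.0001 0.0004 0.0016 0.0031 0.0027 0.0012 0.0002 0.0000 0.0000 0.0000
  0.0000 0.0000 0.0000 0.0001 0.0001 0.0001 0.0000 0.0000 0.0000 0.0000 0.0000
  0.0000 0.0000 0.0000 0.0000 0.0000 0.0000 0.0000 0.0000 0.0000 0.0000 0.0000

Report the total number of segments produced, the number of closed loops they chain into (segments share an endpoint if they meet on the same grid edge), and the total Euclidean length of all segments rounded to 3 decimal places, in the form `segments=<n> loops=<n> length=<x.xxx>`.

cell (1,2): code 0100 → (1.524,3.000)–(2.000,2.565)
cell (1,3): code 1100 → (1.061,4.000)–(1.524,3.000)
cell (1,4): code 1100 → (1.123,5.000)–(1.061,4.000)
cell (1,5): code 1100 → (1.920,6.000)–(1.123,5.000)
cell (1,6): code 1000 → (2.000,6.068)–(1.920,6.000)
cell (2,2): code 0110 → (2.000,2.565)–(3.000,2.266)
cell (2,6): code 1001 → (3.000,6.460)–(2.000,6.068)
cell (3,2): code 0110 → (3.000,2.266)–(4.000,2.511)
cell (3,6): code 1001 → (4.000,6.139)–(3.000,6.460)
cell (4,2): code 0010 → (4.000,2.511)–(4.552,3.000)
cell (4,3): code 0111 → (4.552,3.000)–(5.000,3.996)
cell (4,4): code 1011 → (5.000,4.020)–(4.940,5.000)
cell (4,5): code 0011 → (4.940,5.000)–(4.168,6.000)
cell (4,6): code 0001 → (4.168,6.000)–(4.000,6.139)
cell (5,3): code 0010 → (5.000,3.996)–(5.002,4.000)
cell (5,4): code 0001 → (5.002,4.000)–(5.000,4.020)
total: 16 segments, chained into 1 closed loop(s), length Σ = 12.647813

segments=16 loops=1 length=12.648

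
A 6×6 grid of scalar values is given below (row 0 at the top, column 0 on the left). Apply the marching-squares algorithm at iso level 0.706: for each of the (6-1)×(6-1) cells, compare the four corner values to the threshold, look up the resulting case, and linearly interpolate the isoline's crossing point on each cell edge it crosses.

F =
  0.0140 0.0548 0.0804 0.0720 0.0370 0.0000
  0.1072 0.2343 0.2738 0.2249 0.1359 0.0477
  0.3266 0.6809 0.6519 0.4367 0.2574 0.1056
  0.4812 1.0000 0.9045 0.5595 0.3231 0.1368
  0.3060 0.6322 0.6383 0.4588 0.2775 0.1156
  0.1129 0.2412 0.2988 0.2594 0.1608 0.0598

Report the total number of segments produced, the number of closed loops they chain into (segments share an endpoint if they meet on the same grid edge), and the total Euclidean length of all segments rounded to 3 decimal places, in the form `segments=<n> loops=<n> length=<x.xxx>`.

cell (2,0): code 0100 → (2.079,1.000)–(3.000,0.433)
cell (2,1): code 1100 → (2.214,2.000)–(2.079,1.000)
cell (2,2): code 1000 → (3.000,2.575)–(2.214,2.000)
cell (3,0): code 0010 → (3.000,0.433)–(3.799,1.000)
cell (3,1): code 0011 → (3.799,1.000)–(3.746,2.000)
cell (3,2): code 0001 → (3.746,2.000)–(3.000,2.575)
total: 6 segments, chained into 1 closed loop(s), length Σ = 5.987888

segments=6 loops=1 length=5.988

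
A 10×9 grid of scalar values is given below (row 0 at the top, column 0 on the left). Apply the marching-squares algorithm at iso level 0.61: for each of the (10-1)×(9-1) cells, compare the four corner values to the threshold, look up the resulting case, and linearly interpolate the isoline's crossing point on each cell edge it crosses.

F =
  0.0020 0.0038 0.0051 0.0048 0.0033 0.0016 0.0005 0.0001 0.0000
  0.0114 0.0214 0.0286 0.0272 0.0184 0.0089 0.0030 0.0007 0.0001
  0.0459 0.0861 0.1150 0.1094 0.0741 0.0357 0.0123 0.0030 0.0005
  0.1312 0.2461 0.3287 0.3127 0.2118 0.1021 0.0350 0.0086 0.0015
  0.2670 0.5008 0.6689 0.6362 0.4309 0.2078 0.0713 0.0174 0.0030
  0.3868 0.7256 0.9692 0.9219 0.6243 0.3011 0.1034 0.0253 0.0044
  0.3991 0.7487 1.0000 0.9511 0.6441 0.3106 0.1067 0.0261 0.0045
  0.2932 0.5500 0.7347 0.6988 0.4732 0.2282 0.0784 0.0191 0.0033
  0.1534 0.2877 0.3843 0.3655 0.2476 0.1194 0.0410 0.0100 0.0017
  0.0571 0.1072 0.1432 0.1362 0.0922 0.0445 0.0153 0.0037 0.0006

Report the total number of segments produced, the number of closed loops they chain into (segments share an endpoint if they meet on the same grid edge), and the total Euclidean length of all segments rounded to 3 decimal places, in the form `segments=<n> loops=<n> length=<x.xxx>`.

cell (3,1): code 0100 → (3.827,2.000)–(4.000,1.650)
cell (3,2): code 1100 → (3.919,3.000)–(3.827,2.000)
cell (3,3): code 1000 → (4.000,3.128)–(3.919,3.000)
cell (4,0): code 0100 → (4.486,1.000)–(5.000,0.659)
cell (4,1): code 1110 → (4.000,1.650)–(4.486,1.000)
cell (4,3): code 1101 → (4.926,4.000)–(4.000,3.128)
cell (4,4): code 1000 → (5.000,4.044)–(4.926,4.000)
cell (5,0): code 0110 → (5.000,0.659)–(6.000,0.603)
cell (5,4): code 1001 → (6.000,4.102)–(5.000,4.044)
cell (6,0): code 0010 → (6.000,0.603)–(6.698,1.000)
cell (6,1): code 0111 → (6.698,1.000)–(7.000,1.325)
cell (6,3): code 1011 → (7.000,3.394)–(6.200,4.000)
cell (6,4): code 0001 → (6.200,4.000)–(6.000,4.102)
cell (7,1): code 0010 → (7.000,1.325)–(7.356,2.000)
cell (7,2): code 0011 → (7.356,2.000)–(7.266,3.000)
cell (7,3): code 0001 → (7.266,3.000)–(7.000,3.394)
total: 16 segments, chained into 1 closed loop(s), length Σ = 11.053492

segments=16 loops=1 length=11.053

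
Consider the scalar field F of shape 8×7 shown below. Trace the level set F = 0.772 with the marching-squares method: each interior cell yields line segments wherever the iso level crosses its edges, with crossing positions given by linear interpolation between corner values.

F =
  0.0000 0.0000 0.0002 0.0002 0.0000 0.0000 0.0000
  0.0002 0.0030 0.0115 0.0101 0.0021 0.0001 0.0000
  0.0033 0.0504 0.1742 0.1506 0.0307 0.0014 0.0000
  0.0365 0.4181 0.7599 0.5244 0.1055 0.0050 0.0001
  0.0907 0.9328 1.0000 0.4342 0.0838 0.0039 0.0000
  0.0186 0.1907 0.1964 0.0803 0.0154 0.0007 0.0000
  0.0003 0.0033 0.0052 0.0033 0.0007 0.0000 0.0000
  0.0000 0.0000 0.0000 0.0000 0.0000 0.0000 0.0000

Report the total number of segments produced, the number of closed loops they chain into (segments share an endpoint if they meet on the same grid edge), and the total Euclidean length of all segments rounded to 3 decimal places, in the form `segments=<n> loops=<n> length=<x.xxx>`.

segments=6 loops=1 length=4.367

cell (3,0): code 0100 → (3.688,1.000)–(4.000,0.809)
cell (3,1): code 1100 → (3.050,2.000)–(3.688,1.000)
cell (3,2): code 1000 → (4.000,2.403)–(3.050,2.000)
cell (4,0): code 0010 → (4.000,0.809)–(4.217,1.000)
cell (4,1): code 0011 → (4.217,1.000)–(4.284,2.000)
cell (4,2): code 0001 → (4.284,2.000)–(4.000,2.403)
total: 6 segments, chained into 1 closed loop(s), length Σ = 4.367361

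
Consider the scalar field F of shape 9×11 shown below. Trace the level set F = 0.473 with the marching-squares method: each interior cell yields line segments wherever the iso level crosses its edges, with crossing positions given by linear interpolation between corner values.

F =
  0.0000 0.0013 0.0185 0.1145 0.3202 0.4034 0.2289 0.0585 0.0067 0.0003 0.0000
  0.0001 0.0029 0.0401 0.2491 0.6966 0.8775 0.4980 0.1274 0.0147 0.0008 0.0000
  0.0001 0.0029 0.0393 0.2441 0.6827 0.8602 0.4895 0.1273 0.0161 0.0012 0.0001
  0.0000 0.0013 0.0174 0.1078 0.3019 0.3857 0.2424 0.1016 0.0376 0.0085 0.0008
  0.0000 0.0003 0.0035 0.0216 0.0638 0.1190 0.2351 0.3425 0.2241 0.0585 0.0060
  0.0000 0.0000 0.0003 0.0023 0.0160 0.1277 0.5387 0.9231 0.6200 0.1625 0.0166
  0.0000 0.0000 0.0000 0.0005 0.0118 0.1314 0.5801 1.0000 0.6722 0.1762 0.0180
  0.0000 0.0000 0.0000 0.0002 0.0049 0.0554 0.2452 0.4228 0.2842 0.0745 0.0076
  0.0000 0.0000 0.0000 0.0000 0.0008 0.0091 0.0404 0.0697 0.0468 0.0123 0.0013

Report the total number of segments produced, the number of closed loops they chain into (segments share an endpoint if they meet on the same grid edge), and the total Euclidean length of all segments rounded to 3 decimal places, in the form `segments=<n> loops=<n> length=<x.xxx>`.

segments=20 loops=2 length=16.556

cell (0,3): code 0100 → (0.406,4.000)–(1.000,3.500)
cell (0,4): code 1100 → (0.147,5.000)–(0.406,4.000)
cell (0,5): code 1100 → (0.907,6.000)–(0.147,5.000)
cell (0,6): code 1000 → (1.000,6.067)–(0.907,6.000)
cell (1,3): code 0110 → (1.000,3.500)–(2.000,3.522)
cell (1,6): code 1001 → (2.000,6.046)–(1.000,6.067)
cell (2,3): code 0010 → (2.000,3.522)–(2.551,4.000)
cell (2,4): code 0011 → (2.551,4.000)–(2.816,5.000)
cell (2,5): code 0011 → (2.816,5.000)–(2.067,6.000)
cell (2,6): code 0001 → (2.067,6.000)–(2.000,6.046)
cell (4,5): code 0100 → (4.784,6.000)–(5.000,5.840)
cell (4,6): code 1100 → (4.225,7.000)–(4.784,6.000)
cell (4,7): code 1100 → (4.629,8.000)–(4.225,7.000)
cell (4,8): code 1000 → (5.000,8.321)–(4.629,8.000)
cell (5,5): code 0110 → (5.000,5.840)–(6.000,5.761)
cell (5,8): code 1001 → (6.000,8.402)–(5.000,8.321)
cell (6,5): code 0010 → (6.000,5.761)–(6.320,6.000)
cell (6,6): code 0011 → (6.320,6.000)–(6.913,7.000)
cell (6,7): code 0011 → (6.913,7.000)–(6.513,8.000)
cell (6,8): code 0001 → (6.513,8.000)–(6.000,8.402)
total: 20 segments, chained into 2 closed loop(s), length Σ = 16.555958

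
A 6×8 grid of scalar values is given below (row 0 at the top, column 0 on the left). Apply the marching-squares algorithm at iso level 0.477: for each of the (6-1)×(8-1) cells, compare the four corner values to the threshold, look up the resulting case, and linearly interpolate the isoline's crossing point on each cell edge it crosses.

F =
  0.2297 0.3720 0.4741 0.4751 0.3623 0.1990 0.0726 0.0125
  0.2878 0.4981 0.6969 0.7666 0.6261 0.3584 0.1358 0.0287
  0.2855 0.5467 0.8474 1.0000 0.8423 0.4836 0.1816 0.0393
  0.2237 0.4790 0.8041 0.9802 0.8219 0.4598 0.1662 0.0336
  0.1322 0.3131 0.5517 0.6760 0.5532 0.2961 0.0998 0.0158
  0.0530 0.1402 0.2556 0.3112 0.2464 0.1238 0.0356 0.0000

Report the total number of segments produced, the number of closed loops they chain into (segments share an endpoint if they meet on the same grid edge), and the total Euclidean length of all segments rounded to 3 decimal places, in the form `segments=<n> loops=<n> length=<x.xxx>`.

cell (0,0): code 0100 → (0.833,1.000)–(1.000,0.900)
cell (0,1): code 1100 → (0.013,2.000)–(0.833,1.000)
cell (0,2): code 1100 → (0.007,3.000)–(0.013,2.000)
cell (0,3): code 1100 → (0.435,4.000)–(0.007,3.000)
cell (0,4): code 1000 → (1.000,4.557)–(0.435,4.000)
cell (1,0): code 0110 → (1.000,0.900)–(2.000,0.733)
cell (1,4): code 1101 → (1.947,5.000)–(1.000,4.557)
cell (1,5): code 1000 → (2.000,5.022)–(1.947,5.000)
cell (2,0): code 0110 → (2.000,0.733)–(3.000,0.992)
cell (2,4): code 1011 → (3.000,4.952)–(2.277,5.000)
cell (2,5): code 0001 → (2.277,5.000)–(2.000,5.022)
cell (3,0): code 0010 → (3.000,0.992)–(3.012,1.000)
cell (3,1): code 0111 → (3.012,1.000)–(4.000,1.687)
cell (3,4): code 1001 → (4.000,4.296)–(3.000,4.952)
cell (4,1): code 0010 → (4.000,1.687)–(4.252,2.000)
cell (4,2): code 0011 → (4.252,2.000)–(4.546,3.000)
cell (4,3): code 0011 → (4.546,3.000)–(4.248,4.000)
cell (4,4): code 0001 → (4.248,4.000)–(4.000,4.296)
total: 18 segments, chained into 1 closed loop(s), length Σ = 13.809278

segments=18 loops=1 length=13.809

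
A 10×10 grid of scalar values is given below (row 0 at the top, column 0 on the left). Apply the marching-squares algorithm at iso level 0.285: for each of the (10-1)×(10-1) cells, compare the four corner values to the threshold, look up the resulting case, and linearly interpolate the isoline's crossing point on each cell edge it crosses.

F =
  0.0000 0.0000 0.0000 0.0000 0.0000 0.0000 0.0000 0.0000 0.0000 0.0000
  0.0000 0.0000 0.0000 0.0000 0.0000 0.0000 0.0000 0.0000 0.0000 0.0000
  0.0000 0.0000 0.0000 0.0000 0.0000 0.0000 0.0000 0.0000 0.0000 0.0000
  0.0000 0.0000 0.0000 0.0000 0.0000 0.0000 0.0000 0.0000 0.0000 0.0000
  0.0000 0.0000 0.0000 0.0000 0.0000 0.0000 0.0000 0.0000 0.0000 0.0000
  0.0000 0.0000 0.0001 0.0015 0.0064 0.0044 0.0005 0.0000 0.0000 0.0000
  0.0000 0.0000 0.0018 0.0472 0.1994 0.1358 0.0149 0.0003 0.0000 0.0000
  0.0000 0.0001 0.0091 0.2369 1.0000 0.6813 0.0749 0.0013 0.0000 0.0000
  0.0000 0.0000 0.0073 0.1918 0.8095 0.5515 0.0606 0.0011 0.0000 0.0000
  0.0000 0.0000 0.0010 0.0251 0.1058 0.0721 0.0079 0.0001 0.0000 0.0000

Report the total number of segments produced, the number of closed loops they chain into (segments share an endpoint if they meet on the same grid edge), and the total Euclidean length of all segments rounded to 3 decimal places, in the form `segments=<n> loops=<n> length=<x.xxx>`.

segments=8 loops=1 length=8.220

cell (6,3): code 0100 → (6.107,4.000)–(7.000,3.063)
cell (6,4): code 1100 → (6.274,5.000)–(6.107,4.000)
cell (6,5): code 1000 → (7.000,5.654)–(6.274,5.000)
cell (7,3): code 0110 → (7.000,3.063)–(8.000,3.151)
cell (7,5): code 1001 → (8.000,5.543)–(7.000,5.654)
cell (8,3): code 0010 → (8.000,3.151)–(8.745,4.000)
cell (8,4): code 0011 → (8.745,4.000)–(8.556,5.000)
cell (8,5): code 0001 → (8.556,5.000)–(8.000,5.543)
total: 8 segments, chained into 1 closed loop(s), length Σ = 8.219970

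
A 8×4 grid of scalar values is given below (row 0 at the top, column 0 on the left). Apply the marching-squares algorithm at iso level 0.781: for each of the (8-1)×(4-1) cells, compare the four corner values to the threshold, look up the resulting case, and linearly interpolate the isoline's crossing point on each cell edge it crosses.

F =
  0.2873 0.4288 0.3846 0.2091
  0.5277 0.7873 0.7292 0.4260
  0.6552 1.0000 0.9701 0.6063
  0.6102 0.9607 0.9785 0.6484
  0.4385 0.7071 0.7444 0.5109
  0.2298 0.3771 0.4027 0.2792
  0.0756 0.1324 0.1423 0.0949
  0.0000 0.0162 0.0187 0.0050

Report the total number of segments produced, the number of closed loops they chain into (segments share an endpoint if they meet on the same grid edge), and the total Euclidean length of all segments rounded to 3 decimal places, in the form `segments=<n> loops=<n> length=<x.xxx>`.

segments=10 loops=1 length=8.099

cell (0,0): code 0100 → (0.982,1.000)–(1.000,0.976)
cell (0,1): code 1000 → (1.000,1.108)–(0.982,1.000)
cell (1,0): code 0110 → (1.000,0.976)–(2.000,0.365)
cell (1,1): code 1101 → (1.215,2.000)–(1.000,1.108)
cell (1,2): code 1000 → (2.000,2.520)–(1.215,2.000)
cell (2,0): code 0110 → (2.000,0.365)–(3.000,0.487)
cell (2,2): code 1001 → (3.000,2.598)–(2.000,2.520)
cell (3,0): code 0010 → (3.000,0.487)–(3.709,1.000)
cell (3,1): code 0011 → (3.709,1.000)–(3.844,2.000)
cell (3,2): code 0001 → (3.844,2.000)–(3.000,2.598)
total: 10 segments, chained into 1 closed loop(s), length Σ = 8.098762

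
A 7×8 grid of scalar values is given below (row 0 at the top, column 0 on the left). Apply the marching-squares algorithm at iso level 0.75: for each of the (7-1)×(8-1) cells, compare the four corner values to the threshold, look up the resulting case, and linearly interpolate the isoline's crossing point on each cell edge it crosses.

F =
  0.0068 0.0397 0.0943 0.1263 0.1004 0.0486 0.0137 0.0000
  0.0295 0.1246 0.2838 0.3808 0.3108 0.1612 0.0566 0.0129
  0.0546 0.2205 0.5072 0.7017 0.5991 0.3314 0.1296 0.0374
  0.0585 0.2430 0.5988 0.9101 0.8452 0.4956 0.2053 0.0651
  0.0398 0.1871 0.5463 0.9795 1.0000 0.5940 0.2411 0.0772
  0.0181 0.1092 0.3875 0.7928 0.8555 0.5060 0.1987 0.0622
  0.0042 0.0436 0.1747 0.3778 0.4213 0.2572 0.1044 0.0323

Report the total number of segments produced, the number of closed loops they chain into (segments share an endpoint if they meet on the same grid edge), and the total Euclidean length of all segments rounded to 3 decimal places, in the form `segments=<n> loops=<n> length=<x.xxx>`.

segments=10 loops=1 length=8.204

cell (2,2): code 0100 → (2.232,3.000)–(3.000,2.486)
cell (2,3): code 1100 → (2.613,4.000)–(2.232,3.000)
cell (2,4): code 1000 → (3.000,4.272)–(2.613,4.000)
cell (3,2): code 0110 → (3.000,2.486)–(4.000,2.470)
cell (3,4): code 1001 → (4.000,4.616)–(3.000,4.272)
cell (4,2): code 0110 → (4.000,2.470)–(5.000,2.894)
cell (4,4): code 1001 → (5.000,4.302)–(4.000,4.616)
cell (5,2): code 0010 → (5.000,2.894)–(5.103,3.000)
cell (5,3): code 0011 → (5.103,3.000)–(5.243,4.000)
cell (5,4): code 0001 → (5.243,4.000)–(5.000,4.302)
total: 10 segments, chained into 1 closed loop(s), length Σ = 8.204473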